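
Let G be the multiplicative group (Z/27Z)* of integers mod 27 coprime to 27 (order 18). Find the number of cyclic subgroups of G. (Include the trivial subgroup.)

6

Each element a generates a cyclic subgroup ⟨a⟩; distinct elements may generate the same one (a cyclic group of order d has φ(d) generators).
Cyclic subgroups by order — order 1: 1; order 2: 1; order 3: 1; order 6: 1; order 9: 1; order 18: 1.
Total: 6.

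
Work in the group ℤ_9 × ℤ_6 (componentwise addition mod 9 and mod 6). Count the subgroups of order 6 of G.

|G| = 54 and 6 | 54, so subgroups of order 6 are possible by Lagrange.
The subgroups of order 6 are: {(0,0), (0,1), (0,2), (0,3), (0,4), (0,5)}; {(0,0), (0,3), (3,0), (3,3), (6,0), (6,3)}; {(0,0), (0,3), (3,1), (3,4), (6,2), (6,5)}; {(0,0), (0,3), (3,2), (3,5), (6,1), (6,4)}.
So G has 4 subgroups of order 6.

4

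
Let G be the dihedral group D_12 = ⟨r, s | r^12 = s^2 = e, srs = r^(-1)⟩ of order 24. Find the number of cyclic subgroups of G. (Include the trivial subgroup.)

18

A cyclic subgroup of order d is generated by each of its φ(d) elements of order d, so the cyclic subgroups of order d number (#elements of order d)/φ(d).
Cyclic subgroups by order — order 1: 1; order 2: 13; order 3: 1; order 4: 1; order 6: 1; order 12: 1.
Total: 18.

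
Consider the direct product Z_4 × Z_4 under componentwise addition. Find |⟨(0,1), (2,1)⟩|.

8

|⟨(0,1)⟩| = 4 and |⟨(2,1)⟩| = 4, so |H| is a multiple of lcm(4, 4) = 4 and divides |G| = 16.
Closing under the operation: H = {(0,0), (0,1), (0,2), (0,3), (2,0), (2,1), (2,2), (2,3)}, so |H| = 8.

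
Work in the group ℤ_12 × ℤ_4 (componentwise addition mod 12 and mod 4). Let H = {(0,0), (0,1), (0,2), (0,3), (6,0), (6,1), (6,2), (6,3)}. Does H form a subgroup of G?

|H| = 8 divides |G| = 48, consistent with Lagrange.
H contains the identity, every element's inverse is in H, and H is closed under +: it is a subgroup.

Yes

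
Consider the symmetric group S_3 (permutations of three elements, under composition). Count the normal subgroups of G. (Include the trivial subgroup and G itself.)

3

G has 6 subgroups. Checking conjugation-invariance by order — order 1: 1/1 normal; order 2: 0/3 normal; order 3: 1/1 normal; order 6: 1/1 normal.
Total normal subgroups: 3.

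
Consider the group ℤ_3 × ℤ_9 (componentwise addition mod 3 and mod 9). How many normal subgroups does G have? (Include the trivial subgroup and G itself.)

10

G is abelian, so every subgroup is normal.
G has 10 subgroups in total, hence 10 normal subgroups.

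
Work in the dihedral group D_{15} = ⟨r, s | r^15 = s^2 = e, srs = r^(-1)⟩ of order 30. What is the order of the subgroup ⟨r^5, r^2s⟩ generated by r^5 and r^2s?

6

|⟨r^5⟩| = 3 and |⟨r^2s⟩| = 2, so |H| is a multiple of lcm(3, 2) = 6 and divides |G| = 30.
Closing under the operation: H = {e, r^5, r^10, r^2s, r^7s, r^12s}, so |H| = 6.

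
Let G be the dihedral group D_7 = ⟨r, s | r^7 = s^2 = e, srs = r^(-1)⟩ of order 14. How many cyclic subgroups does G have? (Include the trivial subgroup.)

9

Group the elements of G by the cyclic subgroup they generate; each cyclic subgroup of order d accounts for φ(d) elements.
Cyclic subgroups by order — order 1: 1; order 2: 7; order 7: 1.
Total: 9.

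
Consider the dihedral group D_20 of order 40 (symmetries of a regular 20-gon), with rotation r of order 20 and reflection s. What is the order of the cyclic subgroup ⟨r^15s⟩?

Computing powers of r^15s: the smallest k with (r^15s)^k = e is k = 2.

2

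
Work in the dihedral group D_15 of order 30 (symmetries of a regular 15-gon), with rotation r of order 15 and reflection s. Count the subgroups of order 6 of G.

5

|G| = 30 and 6 | 30, so subgroups of order 6 are possible by Lagrange.
The subgroups of order 6 are: {e, r^5, r^10, s, r^5s, r^10s}; {e, r^5, r^10, rs, r^6s, r^11s}; {e, r^5, r^10, r^2s, r^7s, r^12s}; {e, r^5, r^10, r^3s, r^8s, r^13s}; … (5 in all).
So G has 5 subgroups of order 6.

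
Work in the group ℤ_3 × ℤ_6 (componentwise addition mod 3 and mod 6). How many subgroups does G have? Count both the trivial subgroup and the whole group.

12

|G| = 18, so by Lagrange every subgroup order divides 18. Divisors: 1, 2, 3, 6, 9, 18.
Subgroups by order — order 1: 1; order 2: 1; order 3: 4; order 6: 4; order 9: 1; order 18: 1.
Total: 1 + 1 + 4 + 4 + 1 + 1 = 12.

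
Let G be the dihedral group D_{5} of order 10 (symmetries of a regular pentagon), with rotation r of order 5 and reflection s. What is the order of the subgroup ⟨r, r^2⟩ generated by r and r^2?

5

|⟨r⟩| = 5 and |⟨r^2⟩| = 5, so |H| is a multiple of lcm(5, 5) = 5 and divides |G| = 10.
Closing under the operation: H = {e, r, r^2, r^3, r^4}, so |H| = 5.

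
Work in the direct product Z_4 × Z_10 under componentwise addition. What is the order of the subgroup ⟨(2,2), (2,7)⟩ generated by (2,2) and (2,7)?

20

|⟨(2,2)⟩| = 10 and |⟨(2,7)⟩| = 10, so |H| is a multiple of lcm(10, 10) = 10 and divides |G| = 40.
Closing under the operation: H = {(0,0), (0,1), (0,2), (0,3), (0,4), (0,5), (0,6), (0,7), (0,8), (0,9), (2,0), (2,1), (2,2), (2,3), (2,4), (2,5), (2,6), (2,7), (2,8), (2,9)}, so |H| = 20.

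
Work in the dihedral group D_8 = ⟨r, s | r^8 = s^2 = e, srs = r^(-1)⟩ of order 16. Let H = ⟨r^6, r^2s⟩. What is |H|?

|⟨r^6⟩| = 4 and |⟨r^2s⟩| = 2, so |H| is a multiple of lcm(4, 2) = 4 and divides |G| = 16.
Closing under the operation: H = {e, r^2, r^4, r^6, s, r^2s, r^4s, r^6s}, so |H| = 8.

8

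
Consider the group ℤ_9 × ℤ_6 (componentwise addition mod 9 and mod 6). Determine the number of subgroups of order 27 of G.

1

|G| = 54 and 27 | 54, so subgroups of order 27 are possible by Lagrange.
The subgroups of order 27 are: {(0,0), (0,2), (0,4), (1,0), (1,2), (1,4), (2,0), (2,2), (2,4), (3,0), (3,2), (3,4), (4,0), (4,2), (4,4), (5,0), (5,2), (5,4), (6,0), (6,2), (6,4), (7,0), (7,2), (7,4), (8,0), (8,2), (8,4)}.
So G has 1 subgroup of order 27.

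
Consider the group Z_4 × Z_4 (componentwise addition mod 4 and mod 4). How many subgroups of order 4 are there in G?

7

|G| = 16 and 4 | 16, so subgroups of order 4 are possible by Lagrange.
The subgroups of order 4 are: {(0,0), (0,1), (0,2), (0,3)}; {(0,0), (0,2), (2,0), (2,2)}; {(0,0), (0,2), (2,1), (2,3)}; {(0,0), (1,0), (2,0), (3,0)}; … (7 in all).
So G has 7 subgroups of order 4.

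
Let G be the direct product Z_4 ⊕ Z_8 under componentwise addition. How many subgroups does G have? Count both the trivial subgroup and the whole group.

22

|G| = 32, so by Lagrange every subgroup order divides 32. Divisors: 1, 2, 4, 8, 16, 32.
Subgroups by order — order 1: 1; order 2: 3; order 4: 7; order 8: 7; order 16: 3; order 32: 1.
Total: 1 + 3 + 7 + 7 + 3 + 1 = 22.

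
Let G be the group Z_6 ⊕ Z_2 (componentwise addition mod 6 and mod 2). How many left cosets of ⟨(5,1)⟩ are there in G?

2

|⟨(5,1)⟩| = 6 and |G| = 12.
By Lagrange, [G : H] = |G|/|H| = 12/6 = 2.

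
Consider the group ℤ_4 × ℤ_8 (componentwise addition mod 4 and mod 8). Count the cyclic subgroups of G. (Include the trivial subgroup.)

Each element a generates a cyclic subgroup ⟨a⟩; distinct elements may generate the same one (a cyclic group of order d has φ(d) generators).
Cyclic subgroups by order — order 1: 1; order 2: 3; order 4: 6; order 8: 4.
Total: 14.

14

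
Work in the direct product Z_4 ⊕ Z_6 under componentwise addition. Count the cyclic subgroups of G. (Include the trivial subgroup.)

A cyclic subgroup of order d is generated by each of its φ(d) elements of order d, so the cyclic subgroups of order d number (#elements of order d)/φ(d).
Cyclic subgroups by order — order 1: 1; order 2: 3; order 3: 1; order 4: 2; order 6: 3; order 12: 2.
Total: 12.

12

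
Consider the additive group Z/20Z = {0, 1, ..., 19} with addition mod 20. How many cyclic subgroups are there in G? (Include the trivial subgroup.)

6

Group the elements of G by the cyclic subgroup they generate; each cyclic subgroup of order d accounts for φ(d) elements.
Cyclic subgroups by order — order 1: 1; order 2: 1; order 4: 1; order 5: 1; order 10: 1; order 20: 1.
Total: 6.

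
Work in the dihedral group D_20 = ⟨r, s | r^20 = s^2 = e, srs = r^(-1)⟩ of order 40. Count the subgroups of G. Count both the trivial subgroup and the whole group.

|G| = 40, so by Lagrange every subgroup order divides 40. Divisors: 1, 2, 4, 5, 8, 10, 20, 40.
Subgroups by order — order 1: 1; order 2: 21; order 4: 11; order 5: 1; order 8: 5; order 10: 5; order 20: 3; order 40: 1.
Total: 1 + 21 + 11 + 1 + 5 + 5 + 3 + 1 = 48.

48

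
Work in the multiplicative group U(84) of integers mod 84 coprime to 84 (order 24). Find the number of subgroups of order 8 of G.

|G| = 24 and 8 | 24, so subgroups of order 8 are possible by Lagrange.
The subgroups of order 8 are: {1, 13, 29, 41, 43, 55, 71, 83}.
So G has 1 subgroup of order 8.

1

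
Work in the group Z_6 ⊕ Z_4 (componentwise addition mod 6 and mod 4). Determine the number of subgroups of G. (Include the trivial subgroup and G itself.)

16

|G| = 24, so by Lagrange every subgroup order divides 24. Divisors: 1, 2, 3, 4, 6, 8, 12, 24.
Subgroups by order — order 1: 1; order 2: 3; order 3: 1; order 4: 3; order 6: 3; order 8: 1; order 12: 3; order 24: 1.
Total: 1 + 3 + 1 + 3 + 3 + 1 + 3 + 1 = 16.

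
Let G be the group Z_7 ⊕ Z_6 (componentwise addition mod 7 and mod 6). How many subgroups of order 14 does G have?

|G| = 42 and 14 | 42, so subgroups of order 14 are possible by Lagrange.
The subgroups of order 14 are: {(0,0), (0,3), (1,0), (1,3), (2,0), (2,3), (3,0), (3,3), (4,0), (4,3), (5,0), (5,3), (6,0), (6,3)}.
So G has 1 subgroup of order 14.

1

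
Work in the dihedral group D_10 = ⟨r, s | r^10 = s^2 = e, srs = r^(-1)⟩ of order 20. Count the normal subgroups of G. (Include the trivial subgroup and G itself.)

G has 22 subgroups. Checking conjugation-invariance by order — order 1: 1/1 normal; order 2: 1/11 normal; order 4: 0/5 normal; order 5: 1/1 normal; order 10: 3/3 normal; order 20: 1/1 normal.
Total normal subgroups: 7.

7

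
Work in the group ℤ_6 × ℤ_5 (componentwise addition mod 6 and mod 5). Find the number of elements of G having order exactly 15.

8

An element (a,b) has order lcm(ord(a), ord(b)); count pairs with lcm equal to 15.
Enumerating gives 8 such elements.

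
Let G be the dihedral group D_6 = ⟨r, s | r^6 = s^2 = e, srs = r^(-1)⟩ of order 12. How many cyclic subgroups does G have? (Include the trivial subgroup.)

10

A cyclic subgroup of order d is generated by each of its φ(d) elements of order d, so the cyclic subgroups of order d number (#elements of order d)/φ(d).
Cyclic subgroups by order — order 1: 1; order 2: 7; order 3: 1; order 6: 1.
Total: 10.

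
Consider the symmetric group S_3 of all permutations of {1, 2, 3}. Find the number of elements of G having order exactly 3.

2

The elements of order 3 are: (1 2 3), (1 3 2).
That's 2.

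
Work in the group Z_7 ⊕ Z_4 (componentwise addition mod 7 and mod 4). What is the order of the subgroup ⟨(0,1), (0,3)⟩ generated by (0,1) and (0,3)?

|⟨(0,1)⟩| = 4 and |⟨(0,3)⟩| = 4, so |H| is a multiple of lcm(4, 4) = 4 and divides |G| = 28.
Closing under the operation: H = {(0,0), (0,1), (0,2), (0,3)}, so |H| = 4.

4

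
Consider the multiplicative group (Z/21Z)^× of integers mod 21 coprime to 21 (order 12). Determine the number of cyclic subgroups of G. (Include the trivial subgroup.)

A cyclic subgroup of order d is generated by each of its φ(d) elements of order d, so the cyclic subgroups of order d number (#elements of order d)/φ(d).
Cyclic subgroups by order — order 1: 1; order 2: 3; order 3: 1; order 6: 3.
Total: 8.

8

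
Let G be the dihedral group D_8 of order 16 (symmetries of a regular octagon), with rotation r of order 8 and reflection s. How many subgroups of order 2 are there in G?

9

|G| = 16 and 2 | 16, so subgroups of order 2 are possible by Lagrange.
The subgroups of order 2 are: {e, r^2s}; {e, r^3s}; {e, r^4}; {e, r^4s}; … (9 in all).
So G has 9 subgroups of order 2.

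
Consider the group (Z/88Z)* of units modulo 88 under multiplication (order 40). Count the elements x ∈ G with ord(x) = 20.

No element of G has order 20 (even though 20 | 40).

0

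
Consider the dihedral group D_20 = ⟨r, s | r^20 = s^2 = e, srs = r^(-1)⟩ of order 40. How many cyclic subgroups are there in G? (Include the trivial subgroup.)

A cyclic subgroup of order d is generated by each of its φ(d) elements of order d, so the cyclic subgroups of order d number (#elements of order d)/φ(d).
Cyclic subgroups by order — order 1: 1; order 2: 21; order 4: 1; order 5: 1; order 10: 1; order 20: 1.
Total: 26.

26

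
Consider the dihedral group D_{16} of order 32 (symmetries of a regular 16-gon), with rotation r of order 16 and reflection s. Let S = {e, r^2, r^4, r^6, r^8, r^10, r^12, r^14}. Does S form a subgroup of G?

|S| = 8 divides |G| = 32, consistent with Lagrange.
S contains the identity, every element's inverse is in S, and S is closed under ·: it is a subgroup.
In fact S = ⟨r^2⟩.

Yes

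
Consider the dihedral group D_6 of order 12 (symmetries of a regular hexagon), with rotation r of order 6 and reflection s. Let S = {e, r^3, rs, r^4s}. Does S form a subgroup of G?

|S| = 4 divides |G| = 12, consistent with Lagrange.
S contains the identity, every element's inverse is in S, and S is closed under ·: it is a subgroup.

Yes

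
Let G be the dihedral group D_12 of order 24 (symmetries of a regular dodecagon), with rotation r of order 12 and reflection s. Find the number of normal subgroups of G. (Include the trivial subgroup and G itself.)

G has 34 subgroups. Checking conjugation-invariance by order — order 1: 1/1 normal; order 2: 1/13 normal; order 3: 1/1 normal; order 4: 1/7 normal; order 6: 1/5 normal; order 8: 0/3 normal; order 12: 3/3 normal; order 24: 1/1 normal.
Total normal subgroups: 9.

9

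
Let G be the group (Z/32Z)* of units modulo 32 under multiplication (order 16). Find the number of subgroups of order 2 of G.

3

|G| = 16 and 2 | 16, so subgroups of order 2 are possible by Lagrange.
The subgroups of order 2 are: {1, 15}; {1, 17}; {1, 31}.
So G has 3 subgroups of order 2.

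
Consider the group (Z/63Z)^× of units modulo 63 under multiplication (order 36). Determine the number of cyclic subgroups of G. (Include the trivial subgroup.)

Each element a generates a cyclic subgroup ⟨a⟩; distinct elements may generate the same one (a cyclic group of order d has φ(d) generators).
Cyclic subgroups by order — order 1: 1; order 2: 3; order 3: 4; order 6: 12.
Total: 20.

20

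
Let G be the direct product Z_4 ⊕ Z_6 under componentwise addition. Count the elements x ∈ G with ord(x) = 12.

8

An element (a,b) has order lcm(ord(a), ord(b)); count pairs with lcm equal to 12.
Enumerating gives 8 such elements.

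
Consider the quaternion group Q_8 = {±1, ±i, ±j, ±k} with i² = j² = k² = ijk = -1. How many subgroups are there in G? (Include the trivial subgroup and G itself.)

6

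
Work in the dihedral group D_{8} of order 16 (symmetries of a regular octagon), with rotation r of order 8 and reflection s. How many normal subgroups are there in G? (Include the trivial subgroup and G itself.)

G has 19 subgroups. Checking conjugation-invariance by order — order 1: 1/1 normal; order 2: 1/9 normal; order 4: 1/5 normal; order 8: 3/3 normal; order 16: 1/1 normal.
Total normal subgroups: 7.

7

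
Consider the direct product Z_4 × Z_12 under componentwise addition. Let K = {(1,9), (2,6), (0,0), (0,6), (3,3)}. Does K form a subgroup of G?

No

|K| = 5 does not divide |G| = 48, so by Lagrange K is not a subgroup.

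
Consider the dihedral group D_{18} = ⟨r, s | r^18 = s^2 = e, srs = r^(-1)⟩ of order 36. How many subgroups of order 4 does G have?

|G| = 36 and 4 | 36, so subgroups of order 4 are possible by Lagrange.
The subgroups of order 4 are: {e, r^9, rs, r^10s}; {e, r^9, r^2s, r^11s}; {e, r^9, r^3s, r^12s}; {e, r^9, r^4s, r^13s}; … (9 in all).
So G has 9 subgroups of order 4.

9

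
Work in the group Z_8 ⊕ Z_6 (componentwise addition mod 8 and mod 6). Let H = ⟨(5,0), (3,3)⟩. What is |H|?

16

|⟨(5,0)⟩| = 8 and |⟨(3,3)⟩| = 8, so |H| is a multiple of lcm(8, 8) = 8 and divides |G| = 48.
Closing under the operation: H = {(0,0), (0,3), (1,0), (1,3), (2,0), (2,3), (3,0), (3,3), (4,0), (4,3), (5,0), (5,3), (6,0), (6,3), (7,0), (7,3)}, so |H| = 16.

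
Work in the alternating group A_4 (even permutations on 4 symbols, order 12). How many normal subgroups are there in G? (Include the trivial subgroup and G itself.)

3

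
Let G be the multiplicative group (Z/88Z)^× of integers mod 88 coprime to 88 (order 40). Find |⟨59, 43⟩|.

|⟨59⟩| = 10 and |⟨43⟩| = 2, so |H| is a multiple of lcm(10, 2) = 10 and divides |G| = 40.
Closing under the operation: H = {1, 3, 9, 17, 19, 25, 27, 35, 41, 43, 49, 51, 57, 59, 65, 67, 73, 75, 81, 83}, so |H| = 20.

20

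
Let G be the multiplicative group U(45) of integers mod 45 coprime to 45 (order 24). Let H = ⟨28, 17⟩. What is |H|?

8

|⟨28⟩| = 4 and |⟨17⟩| = 4, so |H| is a multiple of lcm(4, 4) = 4 and divides |G| = 24.
Closing under the operation: H = {1, 8, 17, 19, 26, 28, 37, 44}, so |H| = 8.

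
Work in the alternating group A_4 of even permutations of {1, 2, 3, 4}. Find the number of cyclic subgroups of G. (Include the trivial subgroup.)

Each element a generates a cyclic subgroup ⟨a⟩; distinct elements may generate the same one (a cyclic group of order d has φ(d) generators).
Cyclic subgroups by order — order 1: 1; order 2: 3; order 3: 4.
Total: 8.

8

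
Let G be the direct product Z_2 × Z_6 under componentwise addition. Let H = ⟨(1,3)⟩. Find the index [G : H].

6

|⟨(1,3)⟩| = 2 and |G| = 12.
By Lagrange, [G : H] = |G|/|H| = 12/2 = 6.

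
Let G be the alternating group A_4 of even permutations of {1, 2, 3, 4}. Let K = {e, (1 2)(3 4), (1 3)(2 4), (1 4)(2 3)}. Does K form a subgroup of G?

Yes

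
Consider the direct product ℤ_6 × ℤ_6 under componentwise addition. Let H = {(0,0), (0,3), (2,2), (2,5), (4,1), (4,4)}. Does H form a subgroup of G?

Yes

|H| = 6 divides |G| = 36, consistent with Lagrange.
H contains the identity, every element's inverse is in H, and H is closed under +: it is a subgroup.
In fact H = ⟨(2,5)⟩.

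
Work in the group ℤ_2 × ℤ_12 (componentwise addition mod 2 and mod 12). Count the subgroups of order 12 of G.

3

|G| = 24 and 12 | 24, so subgroups of order 12 are possible by Lagrange.
The subgroups of order 12 are: {(0,0), (0,1), (0,2), (0,3), (0,4), (0,5), (0,6), (0,7), (0,8), (0,9), (0,10), (0,11)}; {(0,0), (0,2), (0,4), (0,6), (0,8), (0,10), (1,0), (1,2), (1,4), (1,6), (1,8), (1,10)}; {(0,0), (0,2), (0,4), (0,6), (0,8), (0,10), (1,1), (1,3), (1,5), (1,7), (1,9), (1,11)}.
So G has 3 subgroups of order 12.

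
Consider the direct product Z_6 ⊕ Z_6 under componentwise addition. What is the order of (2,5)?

The order of (2,5) in Z_6 × Z_6 is lcm(ord(2) in Z_6, ord(5) in Z_6).
ord(2) = 3 and ord(5) = 6, so |⟨(2,5)⟩| = lcm(3, 6) = 6.

6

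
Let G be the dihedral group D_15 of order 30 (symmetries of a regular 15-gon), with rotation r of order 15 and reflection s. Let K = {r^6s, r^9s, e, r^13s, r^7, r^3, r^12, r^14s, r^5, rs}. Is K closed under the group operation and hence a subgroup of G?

r^7 ∈ K but its inverse r^8 ∉ K, so K is not a subgroup.

No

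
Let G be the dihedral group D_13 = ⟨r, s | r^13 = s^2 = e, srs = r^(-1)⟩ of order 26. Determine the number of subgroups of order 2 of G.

13

|G| = 26 and 2 | 26, so subgroups of order 2 are possible by Lagrange.
The subgroups of order 2 are: {e, r^10s}; {e, r^11s}; {e, r^12s}; {e, r^2s}; … (13 in all).
So G has 13 subgroups of order 2.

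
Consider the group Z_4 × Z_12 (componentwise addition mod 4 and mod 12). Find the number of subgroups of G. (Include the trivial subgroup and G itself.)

30

|G| = 48, so by Lagrange every subgroup order divides 48. Divisors: 1, 2, 3, 4, 6, 8, 12, 16, 24, 48.
Subgroups by order — order 1: 1; order 2: 3; order 3: 1; order 4: 7; order 6: 3; order 8: 3; order 12: 7; order 16: 1; order 24: 3; order 48: 1.
Total: 1 + 3 + 1 + 7 + 3 + 3 + 7 + 1 + 3 + 1 = 30.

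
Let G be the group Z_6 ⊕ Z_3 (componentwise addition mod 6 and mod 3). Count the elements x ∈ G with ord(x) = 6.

8

An element (a,b) has order lcm(ord(a), ord(b)); count pairs with lcm equal to 6.
Enumerating gives 8 such elements.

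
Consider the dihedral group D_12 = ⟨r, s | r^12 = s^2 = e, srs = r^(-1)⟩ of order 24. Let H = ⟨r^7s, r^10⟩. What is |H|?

12

|⟨r^7s⟩| = 2 and |⟨r^10⟩| = 6, so |H| is a multiple of lcm(2, 6) = 6 and divides |G| = 24.
Closing under the operation: H = {e, r^2, r^4, r^6, r^8, r^10, rs, r^3s, r^5s, r^7s, r^9s, r^11s}, so |H| = 12.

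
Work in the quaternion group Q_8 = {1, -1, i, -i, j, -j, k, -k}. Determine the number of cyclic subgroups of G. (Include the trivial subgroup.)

5

Each element a generates a cyclic subgroup ⟨a⟩; distinct elements may generate the same one (a cyclic group of order d has φ(d) generators).
Cyclic subgroups by order — order 1: 1; order 2: 1; order 4: 3.
Total: 5.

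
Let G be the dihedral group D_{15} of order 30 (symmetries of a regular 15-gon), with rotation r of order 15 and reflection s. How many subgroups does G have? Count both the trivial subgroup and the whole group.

28

|G| = 30, so by Lagrange every subgroup order divides 30. Divisors: 1, 2, 3, 5, 6, 10, 15, 30.
Subgroups by order — order 1: 1; order 2: 15; order 3: 1; order 5: 1; order 6: 5; order 10: 3; order 15: 1; order 30: 1.
Total: 1 + 15 + 1 + 1 + 5 + 3 + 1 + 1 = 28.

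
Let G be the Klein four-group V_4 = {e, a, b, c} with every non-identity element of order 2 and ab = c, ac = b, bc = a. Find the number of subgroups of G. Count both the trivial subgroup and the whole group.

5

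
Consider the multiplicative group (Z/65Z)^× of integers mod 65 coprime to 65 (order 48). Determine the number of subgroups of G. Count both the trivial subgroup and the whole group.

|G| = 48, so by Lagrange every subgroup order divides 48. Divisors: 1, 2, 3, 4, 6, 8, 12, 16, 24, 48.
Subgroups by order — order 1: 1; order 2: 3; order 3: 1; order 4: 7; order 6: 3; order 8: 3; order 12: 7; order 16: 1; order 24: 3; order 48: 1.
Total: 1 + 3 + 1 + 7 + 3 + 3 + 7 + 1 + 3 + 1 = 30.

30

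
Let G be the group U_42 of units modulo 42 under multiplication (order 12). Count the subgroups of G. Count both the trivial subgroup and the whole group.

|G| = 12, so by Lagrange every subgroup order divides 12. Divisors: 1, 2, 3, 4, 6, 12.
Subgroups by order — order 1: 1; order 2: 3; order 3: 1; order 4: 1; order 6: 3; order 12: 1.
Total: 1 + 3 + 1 + 1 + 3 + 1 = 10.

10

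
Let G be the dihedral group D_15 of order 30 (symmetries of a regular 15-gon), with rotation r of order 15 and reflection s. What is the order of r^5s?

2

Computing powers of r^5s: the smallest k with (r^5s)^k = e is k = 2.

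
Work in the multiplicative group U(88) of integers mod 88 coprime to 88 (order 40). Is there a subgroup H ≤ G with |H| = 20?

Yes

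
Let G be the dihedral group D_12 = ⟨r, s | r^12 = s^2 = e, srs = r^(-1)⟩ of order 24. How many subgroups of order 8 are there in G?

3

|G| = 24 and 8 | 24, so subgroups of order 8 are possible by Lagrange.
The subgroups of order 8 are: {e, r^3, r^6, r^9, rs, r^4s, r^7s, r^10s}; {e, r^3, r^6, r^9, r^2s, r^5s, r^8s, r^11s}; {e, r^3, r^6, r^9, s, r^3s, r^6s, r^9s}.
So G has 3 subgroups of order 8.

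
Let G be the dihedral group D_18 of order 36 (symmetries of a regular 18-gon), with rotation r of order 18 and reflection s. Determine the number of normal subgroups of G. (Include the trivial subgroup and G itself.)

G has 45 subgroups. Checking conjugation-invariance by order — order 1: 1/1 normal; order 2: 1/19 normal; order 3: 1/1 normal; order 4: 0/9 normal; order 6: 1/7 normal; order 9: 1/1 normal; order 12: 0/3 normal; order 18: 3/3 normal; order 36: 1/1 normal.
Total normal subgroups: 9.

9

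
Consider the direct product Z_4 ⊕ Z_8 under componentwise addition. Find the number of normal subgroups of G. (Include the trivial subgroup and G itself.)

22

G is abelian, so every subgroup is normal.
G has 22 subgroups in total, hence 22 normal subgroups.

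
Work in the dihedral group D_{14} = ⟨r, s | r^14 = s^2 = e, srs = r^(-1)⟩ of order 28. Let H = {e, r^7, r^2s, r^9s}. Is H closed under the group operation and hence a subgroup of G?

|H| = 4 divides |G| = 28, consistent with Lagrange.
H contains the identity, every element's inverse is in H, and H is closed under ·: it is a subgroup.

Yes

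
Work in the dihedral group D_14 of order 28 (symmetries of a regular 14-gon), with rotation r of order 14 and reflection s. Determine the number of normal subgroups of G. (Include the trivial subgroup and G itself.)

G has 28 subgroups. Checking conjugation-invariance by order — order 1: 1/1 normal; order 2: 1/15 normal; order 4: 0/7 normal; order 7: 1/1 normal; order 14: 3/3 normal; order 28: 1/1 normal.
Total normal subgroups: 7.

7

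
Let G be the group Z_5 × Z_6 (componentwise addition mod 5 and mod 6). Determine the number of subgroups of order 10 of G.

1

|G| = 30 and 10 | 30, so subgroups of order 10 are possible by Lagrange.
The subgroups of order 10 are: {(0,0), (0,3), (1,0), (1,3), (2,0), (2,3), (3,0), (3,3), (4,0), (4,3)}.
So G has 1 subgroup of order 10.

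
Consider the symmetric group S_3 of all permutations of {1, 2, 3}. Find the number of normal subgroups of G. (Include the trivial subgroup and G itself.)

3

G has 6 subgroups. Checking conjugation-invariance by order — order 1: 1/1 normal; order 2: 0/3 normal; order 3: 1/1 normal; order 6: 1/1 normal.
Total normal subgroups: 3.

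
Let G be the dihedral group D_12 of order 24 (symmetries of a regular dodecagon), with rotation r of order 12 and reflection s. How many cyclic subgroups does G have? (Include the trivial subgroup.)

Group the elements of G by the cyclic subgroup they generate; each cyclic subgroup of order d accounts for φ(d) elements.
Cyclic subgroups by order — order 1: 1; order 2: 13; order 3: 1; order 4: 1; order 6: 1; order 12: 1.
Total: 18.

18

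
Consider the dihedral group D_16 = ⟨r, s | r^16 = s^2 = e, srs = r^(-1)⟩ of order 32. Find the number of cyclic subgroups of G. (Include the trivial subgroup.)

21

A cyclic subgroup of order d is generated by each of its φ(d) elements of order d, so the cyclic subgroups of order d number (#elements of order d)/φ(d).
Cyclic subgroups by order — order 1: 1; order 2: 17; order 4: 1; order 8: 1; order 16: 1.
Total: 21.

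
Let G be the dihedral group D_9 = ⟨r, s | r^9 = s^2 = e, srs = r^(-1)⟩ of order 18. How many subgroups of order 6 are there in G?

|G| = 18 and 6 | 18, so subgroups of order 6 are possible by Lagrange.
The subgroups of order 6 are: {e, r^3, r^6, r^2s, r^5s, r^8s}; {e, r^3, r^6, s, r^3s, r^6s}; {e, r^3, r^6, rs, r^4s, r^7s}.
So G has 3 subgroups of order 6.

3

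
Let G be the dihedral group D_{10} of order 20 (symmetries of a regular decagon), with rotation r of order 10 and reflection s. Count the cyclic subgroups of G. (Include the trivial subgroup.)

A cyclic subgroup of order d is generated by each of its φ(d) elements of order d, so the cyclic subgroups of order d number (#elements of order d)/φ(d).
Cyclic subgroups by order — order 1: 1; order 2: 11; order 5: 1; order 10: 1.
Total: 14.

14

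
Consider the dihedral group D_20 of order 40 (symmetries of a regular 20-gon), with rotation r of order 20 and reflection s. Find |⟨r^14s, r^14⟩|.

|⟨r^14s⟩| = 2 and |⟨r^14⟩| = 10, so |H| is a multiple of lcm(2, 10) = 10 and divides |G| = 40.
Closing under the operation: H = {e, r^2, r^4, r^6, r^8, r^10, r^12, r^14, r^16, r^18, s, r^2s, r^4s, r^6s, r^8s, r^10s, r^12s, r^14s, r^16s, r^18s}, so |H| = 20.

20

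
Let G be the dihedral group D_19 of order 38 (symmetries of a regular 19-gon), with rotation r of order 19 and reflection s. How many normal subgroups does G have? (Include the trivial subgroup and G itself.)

3

G has 22 subgroups. Checking conjugation-invariance by order — order 1: 1/1 normal; order 2: 0/19 normal; order 19: 1/1 normal; order 38: 1/1 normal.
Total normal subgroups: 3.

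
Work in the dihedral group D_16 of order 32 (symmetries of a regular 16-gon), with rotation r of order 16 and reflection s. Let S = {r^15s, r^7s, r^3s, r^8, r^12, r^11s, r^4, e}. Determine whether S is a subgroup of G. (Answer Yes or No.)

|S| = 8 divides |G| = 32, consistent with Lagrange.
S contains the identity, every element's inverse is in S, and S is closed under ·: it is a subgroup.

Yes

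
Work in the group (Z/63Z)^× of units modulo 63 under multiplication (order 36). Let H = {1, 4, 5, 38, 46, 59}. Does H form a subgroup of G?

No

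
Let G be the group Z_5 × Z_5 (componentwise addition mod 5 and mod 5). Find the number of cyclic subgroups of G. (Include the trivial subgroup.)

7

Group the elements of G by the cyclic subgroup they generate; each cyclic subgroup of order d accounts for φ(d) elements.
Cyclic subgroups by order — order 1: 1; order 5: 6.
Total: 7.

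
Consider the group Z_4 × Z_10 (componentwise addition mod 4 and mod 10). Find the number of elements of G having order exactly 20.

16

An element (a,b) has order lcm(ord(a), ord(b)); count pairs with lcm equal to 20.
Enumerating gives 16 such elements.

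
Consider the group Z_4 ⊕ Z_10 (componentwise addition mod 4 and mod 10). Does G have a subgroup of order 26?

26 does not divide |G| = 40, so by Lagrange no subgroup of order 26 exists.

No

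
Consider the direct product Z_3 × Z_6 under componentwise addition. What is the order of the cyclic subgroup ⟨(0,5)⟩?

6

The order of (0,5) in Z_3 × Z_6 is lcm(ord(0) in Z_3, ord(5) in Z_6).
ord(0) = 1 and ord(5) = 6, so |⟨(0,5)⟩| = lcm(1, 6) = 6.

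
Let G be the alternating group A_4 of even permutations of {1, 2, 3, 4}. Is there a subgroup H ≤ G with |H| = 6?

No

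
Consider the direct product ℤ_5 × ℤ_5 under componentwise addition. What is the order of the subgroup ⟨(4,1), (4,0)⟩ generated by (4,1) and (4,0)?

|⟨(4,1)⟩| = 5 and |⟨(4,0)⟩| = 5, so |H| is a multiple of lcm(5, 5) = 5 and divides |G| = 25.
Closing {(4,1), (4,0)} under the group operation gives all of G, so |H| = 25.

25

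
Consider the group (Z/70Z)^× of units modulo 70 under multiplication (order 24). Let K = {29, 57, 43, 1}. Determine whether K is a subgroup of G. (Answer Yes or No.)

Yes

|K| = 4 divides |G| = 24, consistent with Lagrange.
K contains the identity, every element's inverse is in K, and K is closed under ·: it is a subgroup.
In fact K = ⟨43⟩.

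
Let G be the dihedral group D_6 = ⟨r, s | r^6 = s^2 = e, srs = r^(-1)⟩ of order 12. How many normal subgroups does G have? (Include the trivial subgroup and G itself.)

G has 16 subgroups. Checking conjugation-invariance by order — order 1: 1/1 normal; order 2: 1/7 normal; order 3: 1/1 normal; order 4: 0/3 normal; order 6: 3/3 normal; order 12: 1/1 normal.
Total normal subgroups: 7.

7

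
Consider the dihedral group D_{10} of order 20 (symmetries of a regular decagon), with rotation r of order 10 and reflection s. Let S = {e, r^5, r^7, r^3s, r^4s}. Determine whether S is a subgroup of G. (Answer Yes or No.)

r^7 ∈ S but its inverse r^3 ∉ S, so S is not a subgroup.

No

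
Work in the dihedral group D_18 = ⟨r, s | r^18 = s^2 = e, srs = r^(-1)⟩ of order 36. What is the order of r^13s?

2

Computing powers of r^13s: the smallest k with (r^13s)^k = e is k = 2.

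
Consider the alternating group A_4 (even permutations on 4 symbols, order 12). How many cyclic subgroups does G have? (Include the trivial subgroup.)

Group the elements of G by the cyclic subgroup they generate; each cyclic subgroup of order d accounts for φ(d) elements.
Cyclic subgroups by order — order 1: 1; order 2: 3; order 3: 4.
Total: 8.

8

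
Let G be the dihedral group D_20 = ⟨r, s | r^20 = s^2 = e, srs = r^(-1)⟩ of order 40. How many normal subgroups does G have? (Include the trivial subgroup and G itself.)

G has 48 subgroups. Checking conjugation-invariance by order — order 1: 1/1 normal; order 2: 1/21 normal; order 4: 1/11 normal; order 5: 1/1 normal; order 8: 0/5 normal; order 10: 1/5 normal; order 20: 3/3 normal; order 40: 1/1 normal.
Total normal subgroups: 9.

9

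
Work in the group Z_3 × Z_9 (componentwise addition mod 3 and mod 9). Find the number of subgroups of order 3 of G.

|G| = 27 and 3 | 27, so subgroups of order 3 are possible by Lagrange.
The subgroups of order 3 are: {(0,0), (0,3), (0,6)}; {(0,0), (1,0), (2,0)}; {(0,0), (1,3), (2,6)}; {(0,0), (1,6), (2,3)}.
So G has 4 subgroups of order 3.

4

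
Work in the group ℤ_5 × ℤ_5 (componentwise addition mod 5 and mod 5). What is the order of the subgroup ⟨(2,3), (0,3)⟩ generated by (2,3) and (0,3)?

|⟨(2,3)⟩| = 5 and |⟨(0,3)⟩| = 5, so |H| is a multiple of lcm(5, 5) = 5 and divides |G| = 25.
Closing {(2,3), (0,3)} under the group operation gives all of G, so |H| = 25.

25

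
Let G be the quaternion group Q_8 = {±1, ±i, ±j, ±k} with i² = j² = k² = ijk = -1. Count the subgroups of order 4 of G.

|G| = 8 and 4 | 8, so subgroups of order 4 are possible by Lagrange.
The subgroups of order 4 are: {1, -1, i, -i}; {1, -1, j, -j}; {1, -1, k, -k}.
So G has 3 subgroups of order 4.

3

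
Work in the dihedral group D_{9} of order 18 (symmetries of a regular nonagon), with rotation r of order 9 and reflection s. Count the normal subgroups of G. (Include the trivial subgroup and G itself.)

4

G has 16 subgroups. Checking conjugation-invariance by order — order 1: 1/1 normal; order 2: 0/9 normal; order 3: 1/1 normal; order 6: 0/3 normal; order 9: 1/1 normal; order 18: 1/1 normal.
Total normal subgroups: 4.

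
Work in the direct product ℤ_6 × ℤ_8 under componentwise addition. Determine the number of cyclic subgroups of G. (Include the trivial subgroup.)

16

Group the elements of G by the cyclic subgroup they generate; each cyclic subgroup of order d accounts for φ(d) elements.
Cyclic subgroups by order — order 1: 1; order 2: 3; order 3: 1; order 4: 2; order 6: 3; order 8: 2; order 12: 2; order 24: 2.
Total: 16.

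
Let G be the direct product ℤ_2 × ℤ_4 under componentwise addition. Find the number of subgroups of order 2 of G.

|G| = 8 and 2 | 8, so subgroups of order 2 are possible by Lagrange.
The subgroups of order 2 are: {(0,0), (0,2)}; {(0,0), (1,0)}; {(0,0), (1,2)}.
So G has 3 subgroups of order 2.

3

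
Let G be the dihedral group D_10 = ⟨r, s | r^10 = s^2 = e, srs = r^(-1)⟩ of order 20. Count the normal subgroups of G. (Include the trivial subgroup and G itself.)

G has 22 subgroups. Checking conjugation-invariance by order — order 1: 1/1 normal; order 2: 1/11 normal; order 4: 0/5 normal; order 5: 1/1 normal; order 10: 3/3 normal; order 20: 1/1 normal.
Total normal subgroups: 7.

7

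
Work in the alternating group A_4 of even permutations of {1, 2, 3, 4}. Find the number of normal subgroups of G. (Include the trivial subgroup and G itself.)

G has 10 subgroups. Checking conjugation-invariance by order — order 1: 1/1 normal; order 2: 0/3 normal; order 3: 0/4 normal; order 4: 1/1 normal; order 12: 1/1 normal.
Total normal subgroups: 3.

3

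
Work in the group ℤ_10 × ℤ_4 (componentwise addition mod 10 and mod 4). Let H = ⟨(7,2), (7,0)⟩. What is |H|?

|⟨(7,2)⟩| = 10 and |⟨(7,0)⟩| = 10, so |H| is a multiple of lcm(10, 10) = 10 and divides |G| = 40.
Closing under the operation: H = {(0,0), (0,2), (1,0), (1,2), (2,0), (2,2), (3,0), (3,2), (4,0), (4,2), (5,0), (5,2), (6,0), (6,2), (7,0), (7,2), (8,0), (8,2), (9,0), (9,2)}, so |H| = 20.

20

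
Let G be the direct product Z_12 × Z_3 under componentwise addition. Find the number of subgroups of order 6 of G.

4

|G| = 36 and 6 | 36, so subgroups of order 6 are possible by Lagrange.
The subgroups of order 6 are: {(0,0), (0,1), (0,2), (6,0), (6,1), (6,2)}; {(0,0), (2,0), (4,0), (6,0), (8,0), (10,0)}; {(0,0), (2,2), (4,1), (6,0), (8,2), (10,1)}; {(0,0), (2,1), (4,2), (6,0), (8,1), (10,2)}.
So G has 4 subgroups of order 6.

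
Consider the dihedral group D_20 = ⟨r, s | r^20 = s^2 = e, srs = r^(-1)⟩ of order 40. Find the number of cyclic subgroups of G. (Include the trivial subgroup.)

Group the elements of G by the cyclic subgroup they generate; each cyclic subgroup of order d accounts for φ(d) elements.
Cyclic subgroups by order — order 1: 1; order 2: 21; order 4: 1; order 5: 1; order 10: 1; order 20: 1.
Total: 26.

26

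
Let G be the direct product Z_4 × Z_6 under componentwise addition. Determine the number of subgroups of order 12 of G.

3

|G| = 24 and 12 | 24, so subgroups of order 12 are possible by Lagrange.
The subgroups of order 12 are: {(0,0), (0,1), (0,2), (0,3), (0,4), (0,5), (2,0), (2,1), (2,2), (2,3), (2,4), (2,5)}; {(0,0), (0,2), (0,4), (1,0), (1,2), (1,4), (2,0), (2,2), (2,4), (3,0), (3,2), (3,4)}; {(0,0), (0,2), (0,4), (1,1), (1,3), (1,5), (2,0), (2,2), (2,4), (3,1), (3,3), (3,5)}.
So G has 3 subgroups of order 12.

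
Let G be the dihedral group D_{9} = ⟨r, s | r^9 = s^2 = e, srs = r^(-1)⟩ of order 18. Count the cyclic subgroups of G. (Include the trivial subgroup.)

12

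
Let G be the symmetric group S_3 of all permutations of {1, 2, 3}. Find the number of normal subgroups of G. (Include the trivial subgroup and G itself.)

G has 6 subgroups. Checking conjugation-invariance by order — order 1: 1/1 normal; order 2: 0/3 normal; order 3: 1/1 normal; order 6: 1/1 normal.
Total normal subgroups: 3.

3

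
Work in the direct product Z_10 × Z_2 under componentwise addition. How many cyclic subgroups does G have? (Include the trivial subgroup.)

A cyclic subgroup of order d is generated by each of its φ(d) elements of order d, so the cyclic subgroups of order d number (#elements of order d)/φ(d).
Cyclic subgroups by order — order 1: 1; order 2: 3; order 5: 1; order 10: 3.
Total: 8.

8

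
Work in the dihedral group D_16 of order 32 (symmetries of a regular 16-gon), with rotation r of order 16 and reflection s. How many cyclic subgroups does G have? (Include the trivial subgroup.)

Group the elements of G by the cyclic subgroup they generate; each cyclic subgroup of order d accounts for φ(d) elements.
Cyclic subgroups by order — order 1: 1; order 2: 17; order 4: 1; order 8: 1; order 16: 1.
Total: 21.

21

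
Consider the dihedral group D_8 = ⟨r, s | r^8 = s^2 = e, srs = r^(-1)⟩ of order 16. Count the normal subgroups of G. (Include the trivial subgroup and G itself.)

G has 19 subgroups. Checking conjugation-invariance by order — order 1: 1/1 normal; order 2: 1/9 normal; order 4: 1/5 normal; order 8: 3/3 normal; order 16: 1/1 normal.
Total normal subgroups: 7.

7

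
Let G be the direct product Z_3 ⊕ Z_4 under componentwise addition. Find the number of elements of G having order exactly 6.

An element (a,b) has order lcm(ord(a), ord(b)); count pairs with lcm equal to 6.
Enumerating gives 2 such elements.

2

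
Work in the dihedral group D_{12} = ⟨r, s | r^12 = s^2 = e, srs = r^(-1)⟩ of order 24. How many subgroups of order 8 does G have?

|G| = 24 and 8 | 24, so subgroups of order 8 are possible by Lagrange.
The subgroups of order 8 are: {e, r^3, r^6, r^9, rs, r^4s, r^7s, r^10s}; {e, r^3, r^6, r^9, r^2s, r^5s, r^8s, r^11s}; {e, r^3, r^6, r^9, s, r^3s, r^6s, r^9s}.
So G has 3 subgroups of order 8.

3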